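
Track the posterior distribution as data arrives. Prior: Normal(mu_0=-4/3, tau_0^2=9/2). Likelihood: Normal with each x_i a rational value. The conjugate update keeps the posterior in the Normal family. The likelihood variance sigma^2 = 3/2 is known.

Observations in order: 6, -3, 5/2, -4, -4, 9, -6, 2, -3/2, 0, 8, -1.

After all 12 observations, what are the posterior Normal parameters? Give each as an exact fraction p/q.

mu_0=68/111, tau_0^2=9/74

obs 1: x=6 → posterior Normal(25/6, 9/8)
obs 2: x=-3 → posterior Normal(23/21, 9/14)
obs 3: x=5/2 → posterior Normal(91/60, 9/20)
obs 4: x=-4 → posterior Normal(19/78, 9/26)
obs 5: x=-4 → posterior Normal(-53/96, 9/32)
obs 6: x=9 → posterior Normal(109/114, 9/38)
obs 7: x=-6 → posterior Normal(1/132, 9/44)
obs 8: x=2 → posterior Normal(37/150, 9/50)
obs 9: x=-3/2 → posterior Normal(5/84, 9/56)
obs 10: x=0 → posterior Normal(5/93, 9/62)
obs 11: x=8 → posterior Normal(77/102, 9/68)
obs 12: x=-1 → posterior Normal(68/111, 9/74)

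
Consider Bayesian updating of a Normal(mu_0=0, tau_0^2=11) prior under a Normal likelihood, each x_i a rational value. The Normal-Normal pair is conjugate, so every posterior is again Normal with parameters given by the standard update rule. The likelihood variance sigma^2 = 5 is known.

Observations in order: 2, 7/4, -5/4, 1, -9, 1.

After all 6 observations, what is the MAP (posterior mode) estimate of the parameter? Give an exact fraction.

-99/142

obs 1: x=2 → posterior Normal(11/8, 55/16)
obs 2: x=7/4 → posterior Normal(55/36, 55/27)
obs 3: x=-5/4 → posterior Normal(55/76, 55/38)
obs 4: x=1 → posterior Normal(11/14, 55/49)
obs 5: x=-9 → posterior Normal(-121/120, 11/12)
obs 6: x=1 → posterior Normal(-99/142, 55/71)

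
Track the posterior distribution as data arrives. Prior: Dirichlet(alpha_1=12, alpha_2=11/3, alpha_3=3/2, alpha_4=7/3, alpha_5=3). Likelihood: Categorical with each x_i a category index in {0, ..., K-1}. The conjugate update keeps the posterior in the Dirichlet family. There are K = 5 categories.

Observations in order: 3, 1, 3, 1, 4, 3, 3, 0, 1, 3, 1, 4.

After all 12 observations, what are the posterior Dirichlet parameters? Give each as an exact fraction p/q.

obs 1: x=3 → posterior Dirichlet(12, 11/3, 3/2, 10/3, 3)
obs 2: x=1 → posterior Dirichlet(12, 14/3, 3/2, 10/3, 3)
obs 3: x=3 → posterior Dirichlet(12, 14/3, 3/2, 13/3, 3)
obs 4: x=1 → posterior Dirichlet(12, 17/3, 3/2, 13/3, 3)
obs 5: x=4 → posterior Dirichlet(12, 17/3, 3/2, 13/3, 4)
obs 6: x=3 → posterior Dirichlet(12, 17/3, 3/2, 16/3, 4)
obs 7: x=3 → posterior Dirichlet(12, 17/3, 3/2, 19/3, 4)
obs 8: x=0 → posterior Dirichlet(13, 17/3, 3/2, 19/3, 4)
obs 9: x=1 → posterior Dirichlet(13, 20/3, 3/2, 19/3, 4)
obs 10: x=3 → posterior Dirichlet(13, 20/3, 3/2, 22/3, 4)
obs 11: x=1 → posterior Dirichlet(13, 23/3, 3/2, 22/3, 4)
obs 12: x=4 → posterior Dirichlet(13, 23/3, 3/2, 22/3, 5)

alpha_1=13, alpha_2=23/3, alpha_3=3/2, alpha_4=22/3, alpha_5=5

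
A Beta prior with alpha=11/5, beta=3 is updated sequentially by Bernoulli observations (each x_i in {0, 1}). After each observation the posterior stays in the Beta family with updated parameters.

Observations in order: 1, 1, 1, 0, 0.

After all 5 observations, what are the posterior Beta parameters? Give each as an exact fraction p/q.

obs 1: x=1 → posterior Beta(16/5, 3)
obs 2: x=1 → posterior Beta(21/5, 3)
obs 3: x=1 → posterior Beta(26/5, 3)
obs 4: x=0 → posterior Beta(26/5, 4)
obs 5: x=0 → posterior Beta(26/5, 5)

alpha=26/5, beta=5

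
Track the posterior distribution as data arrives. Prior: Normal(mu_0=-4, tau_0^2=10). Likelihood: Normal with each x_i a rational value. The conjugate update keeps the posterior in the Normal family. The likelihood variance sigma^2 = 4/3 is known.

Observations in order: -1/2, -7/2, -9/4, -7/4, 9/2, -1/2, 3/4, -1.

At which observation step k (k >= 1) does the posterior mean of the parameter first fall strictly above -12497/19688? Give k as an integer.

k = 7

obs 1: x=-1/2 → posterior Normal(-31/34, 20/17)
obs 2: x=-7/2 → posterior Normal(-17/8, 5/8)
obs 3: x=-9/4 → posterior Normal(-407/188, 20/47)
obs 4: x=-7/4 → posterior Normal(-64/31, 10/31)
obs 5: x=9/2 → posterior Normal(-11/14, 20/77)
obs 6: x=-1/2 → posterior Normal(-17/23, 5/23)
obs 7: x=3/4 → posterior Normal(-227/428, 20/107)
obs 8: x=-1 → posterior Normal(-287/488, 10/61)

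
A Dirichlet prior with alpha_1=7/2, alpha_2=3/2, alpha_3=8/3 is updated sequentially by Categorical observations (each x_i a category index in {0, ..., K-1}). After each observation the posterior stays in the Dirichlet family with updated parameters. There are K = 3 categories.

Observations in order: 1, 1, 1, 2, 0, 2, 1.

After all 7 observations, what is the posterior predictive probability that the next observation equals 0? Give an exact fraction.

obs 1: x=1 → posterior Dirichlet(7/2, 5/2, 8/3)
obs 2: x=1 → posterior Dirichlet(7/2, 7/2, 8/3)
obs 3: x=1 → posterior Dirichlet(7/2, 9/2, 8/3)
obs 4: x=2 → posterior Dirichlet(7/2, 9/2, 11/3)
obs 5: x=0 → posterior Dirichlet(9/2, 9/2, 11/3)
obs 6: x=2 → posterior Dirichlet(9/2, 9/2, 14/3)
obs 7: x=1 → posterior Dirichlet(9/2, 11/2, 14/3)

27/88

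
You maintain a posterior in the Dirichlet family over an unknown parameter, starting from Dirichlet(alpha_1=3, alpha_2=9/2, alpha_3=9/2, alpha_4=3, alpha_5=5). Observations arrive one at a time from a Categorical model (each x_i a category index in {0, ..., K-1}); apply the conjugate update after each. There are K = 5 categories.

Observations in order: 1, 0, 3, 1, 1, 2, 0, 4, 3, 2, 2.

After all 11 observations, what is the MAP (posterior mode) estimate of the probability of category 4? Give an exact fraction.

obs 1: x=1 → posterior Dirichlet(3, 11/2, 9/2, 3, 5)
obs 2: x=0 → posterior Dirichlet(4, 11/2, 9/2, 3, 5)
obs 3: x=3 → posterior Dirichlet(4, 11/2, 9/2, 4, 5)
obs 4: x=1 → posterior Dirichlet(4, 13/2, 9/2, 4, 5)
obs 5: x=1 → posterior Dirichlet(4, 15/2, 9/2, 4, 5)
obs 6: x=2 → posterior Dirichlet(4, 15/2, 11/2, 4, 5)
obs 7: x=0 → posterior Dirichlet(5, 15/2, 11/2, 4, 5)
obs 8: x=4 → posterior Dirichlet(5, 15/2, 11/2, 4, 6)
obs 9: x=3 → posterior Dirichlet(5, 15/2, 11/2, 5, 6)
obs 10: x=2 → posterior Dirichlet(5, 15/2, 13/2, 5, 6)
obs 11: x=2 → posterior Dirichlet(5, 15/2, 15/2, 5, 6)

5/26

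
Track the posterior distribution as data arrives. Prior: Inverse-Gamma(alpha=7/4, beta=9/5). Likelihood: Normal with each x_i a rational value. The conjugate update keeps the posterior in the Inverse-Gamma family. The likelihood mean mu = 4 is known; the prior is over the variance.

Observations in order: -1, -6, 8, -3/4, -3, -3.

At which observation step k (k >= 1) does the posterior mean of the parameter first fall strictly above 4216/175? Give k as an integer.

k = 2

obs 1: x=-1 → posterior Inverse-Gamma(9/4, 143/10)
obs 2: x=-6 → posterior Inverse-Gamma(11/4, 643/10)
obs 3: x=8 → posterior Inverse-Gamma(13/4, 723/10)
obs 4: x=-3/4 → posterior Inverse-Gamma(15/4, 13373/160)
obs 5: x=-3 → posterior Inverse-Gamma(17/4, 17293/160)
obs 6: x=-3 → posterior Inverse-Gamma(19/4, 21213/160)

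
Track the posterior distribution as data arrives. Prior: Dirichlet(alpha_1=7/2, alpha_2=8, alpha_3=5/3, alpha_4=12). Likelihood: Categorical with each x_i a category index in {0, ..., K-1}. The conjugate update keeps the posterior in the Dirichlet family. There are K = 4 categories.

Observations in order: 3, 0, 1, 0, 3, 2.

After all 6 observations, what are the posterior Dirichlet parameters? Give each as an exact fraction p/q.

obs 1: x=3 → posterior Dirichlet(7/2, 8, 5/3, 13)
obs 2: x=0 → posterior Dirichlet(9/2, 8, 5/3, 13)
obs 3: x=1 → posterior Dirichlet(9/2, 9, 5/3, 13)
obs 4: x=0 → posterior Dirichlet(11/2, 9, 5/3, 13)
obs 5: x=3 → posterior Dirichlet(11/2, 9, 5/3, 14)
obs 6: x=2 → posterior Dirichlet(11/2, 9, 8/3, 14)

alpha_1=11/2, alpha_2=9, alpha_3=8/3, alpha_4=14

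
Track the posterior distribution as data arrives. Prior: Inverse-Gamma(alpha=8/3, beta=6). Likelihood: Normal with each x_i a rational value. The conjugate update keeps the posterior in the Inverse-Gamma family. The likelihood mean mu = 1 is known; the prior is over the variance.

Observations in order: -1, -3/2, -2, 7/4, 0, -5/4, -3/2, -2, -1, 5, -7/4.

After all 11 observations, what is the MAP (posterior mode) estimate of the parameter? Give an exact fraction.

obs 1: x=-1 → posterior Inverse-Gamma(19/6, 8)
obs 2: x=-3/2 → posterior Inverse-Gamma(11/3, 89/8)
obs 3: x=-2 → posterior Inverse-Gamma(25/6, 125/8)
obs 4: x=7/4 → posterior Inverse-Gamma(14/3, 509/32)
obs 5: x=0 → posterior Inverse-Gamma(31/6, 525/32)
obs 6: x=-5/4 → posterior Inverse-Gamma(17/3, 303/16)
obs 7: x=-3/2 → posterior Inverse-Gamma(37/6, 353/16)
obs 8: x=-2 → posterior Inverse-Gamma(20/3, 425/16)
obs 9: x=-1 → posterior Inverse-Gamma(43/6, 457/16)
obs 10: x=5 → posterior Inverse-Gamma(23/3, 585/16)
obs 11: x=-7/4 → posterior Inverse-Gamma(49/6, 1291/32)

3873/880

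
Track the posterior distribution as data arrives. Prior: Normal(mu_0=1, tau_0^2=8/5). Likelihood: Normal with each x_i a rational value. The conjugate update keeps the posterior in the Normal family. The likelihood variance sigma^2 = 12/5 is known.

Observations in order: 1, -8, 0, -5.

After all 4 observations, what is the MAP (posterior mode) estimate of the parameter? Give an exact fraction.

obs 1: x=1 → posterior Normal(1, 24/25)
obs 2: x=-8 → posterior Normal(-11/7, 24/35)
obs 3: x=0 → posterior Normal(-11/9, 8/15)
obs 4: x=-5 → posterior Normal(-21/11, 24/55)

-21/11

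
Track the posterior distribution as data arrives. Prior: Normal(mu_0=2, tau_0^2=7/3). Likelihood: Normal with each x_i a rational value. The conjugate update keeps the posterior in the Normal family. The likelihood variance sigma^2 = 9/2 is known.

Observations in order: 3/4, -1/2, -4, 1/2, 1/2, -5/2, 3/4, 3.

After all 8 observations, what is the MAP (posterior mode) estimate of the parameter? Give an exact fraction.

obs 1: x=3/4 → posterior Normal(129/82, 63/41)
obs 2: x=-1/2 → posterior Normal(23/22, 63/55)
obs 3: x=-4 → posterior Normal(1/46, 21/23)
obs 4: x=1/2 → posterior Normal(17/166, 63/83)
obs 5: x=1/2 → posterior Normal(31/194, 63/97)
obs 6: x=-5/2 → posterior Normal(-13/74, 21/37)
obs 7: x=3/4 → posterior Normal(-9/125, 63/125)
obs 8: x=3 → posterior Normal(33/139, 63/139)

33/139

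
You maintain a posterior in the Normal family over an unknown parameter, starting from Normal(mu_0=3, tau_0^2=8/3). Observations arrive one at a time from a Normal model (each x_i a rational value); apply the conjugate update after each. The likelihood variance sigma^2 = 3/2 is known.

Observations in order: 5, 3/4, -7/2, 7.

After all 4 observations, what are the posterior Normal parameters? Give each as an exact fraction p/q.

mu_0=175/73, tau_0^2=24/73

obs 1: x=5 → posterior Normal(107/25, 24/25)
obs 2: x=3/4 → posterior Normal(119/41, 24/41)
obs 3: x=-7/2 → posterior Normal(21/19, 8/19)
obs 4: x=7 → posterior Normal(175/73, 24/73)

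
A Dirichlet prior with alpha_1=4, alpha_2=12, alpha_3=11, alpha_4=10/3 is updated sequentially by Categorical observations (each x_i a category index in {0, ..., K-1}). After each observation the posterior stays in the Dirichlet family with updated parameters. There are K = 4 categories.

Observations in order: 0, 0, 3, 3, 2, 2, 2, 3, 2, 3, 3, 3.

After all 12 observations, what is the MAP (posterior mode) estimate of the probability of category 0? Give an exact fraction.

3/23

obs 1: x=0 → posterior Dirichlet(5, 12, 11, 10/3)
obs 2: x=0 → posterior Dirichlet(6, 12, 11, 10/3)
obs 3: x=3 → posterior Dirichlet(6, 12, 11, 13/3)
obs 4: x=3 → posterior Dirichlet(6, 12, 11, 16/3)
obs 5: x=2 → posterior Dirichlet(6, 12, 12, 16/3)
obs 6: x=2 → posterior Dirichlet(6, 12, 13, 16/3)
obs 7: x=2 → posterior Dirichlet(6, 12, 14, 16/3)
obs 8: x=3 → posterior Dirichlet(6, 12, 14, 19/3)
obs 9: x=2 → posterior Dirichlet(6, 12, 15, 19/3)
obs 10: x=3 → posterior Dirichlet(6, 12, 15, 22/3)
obs 11: x=3 → posterior Dirichlet(6, 12, 15, 25/3)
obs 12: x=3 → posterior Dirichlet(6, 12, 15, 28/3)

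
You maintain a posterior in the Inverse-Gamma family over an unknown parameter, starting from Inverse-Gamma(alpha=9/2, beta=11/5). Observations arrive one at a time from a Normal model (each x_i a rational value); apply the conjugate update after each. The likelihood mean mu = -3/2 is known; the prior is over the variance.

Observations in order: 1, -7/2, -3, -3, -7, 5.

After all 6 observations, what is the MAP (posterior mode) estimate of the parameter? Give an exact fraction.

1833/340

obs 1: x=1 → posterior Inverse-Gamma(5, 213/40)
obs 2: x=-7/2 → posterior Inverse-Gamma(11/2, 293/40)
obs 3: x=-3 → posterior Inverse-Gamma(6, 169/20)
obs 4: x=-3 → posterior Inverse-Gamma(13/2, 383/40)
obs 5: x=-7 → posterior Inverse-Gamma(7, 247/10)
obs 6: x=5 → posterior Inverse-Gamma(15/2, 1833/40)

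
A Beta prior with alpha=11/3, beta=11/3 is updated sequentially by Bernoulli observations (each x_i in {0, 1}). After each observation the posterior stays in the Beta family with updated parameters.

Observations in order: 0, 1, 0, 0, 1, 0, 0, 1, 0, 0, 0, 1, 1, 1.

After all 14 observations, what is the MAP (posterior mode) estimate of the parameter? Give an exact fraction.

obs 1: x=0 → posterior Beta(11/3, 14/3)
obs 2: x=1 → posterior Beta(14/3, 14/3)
obs 3: x=0 → posterior Beta(14/3, 17/3)
obs 4: x=0 → posterior Beta(14/3, 20/3)
obs 5: x=1 → posterior Beta(17/3, 20/3)
obs 6: x=0 → posterior Beta(17/3, 23/3)
obs 7: x=0 → posterior Beta(17/3, 26/3)
obs 8: x=1 → posterior Beta(20/3, 26/3)
obs 9: x=0 → posterior Beta(20/3, 29/3)
obs 10: x=0 → posterior Beta(20/3, 32/3)
obs 11: x=0 → posterior Beta(20/3, 35/3)
obs 12: x=1 → posterior Beta(23/3, 35/3)
obs 13: x=1 → posterior Beta(26/3, 35/3)
obs 14: x=1 → posterior Beta(29/3, 35/3)

13/29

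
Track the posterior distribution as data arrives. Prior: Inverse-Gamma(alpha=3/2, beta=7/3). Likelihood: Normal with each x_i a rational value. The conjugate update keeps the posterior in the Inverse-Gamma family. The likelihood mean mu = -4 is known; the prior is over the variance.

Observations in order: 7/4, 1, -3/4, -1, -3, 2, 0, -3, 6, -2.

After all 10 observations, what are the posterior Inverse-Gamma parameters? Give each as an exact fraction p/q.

obs 1: x=7/4 → posterior Inverse-Gamma(2, 1811/96)
obs 2: x=1 → posterior Inverse-Gamma(5/2, 3011/96)
obs 3: x=-3/4 → posterior Inverse-Gamma(3, 1759/48)
obs 4: x=-1 → posterior Inverse-Gamma(7/2, 1975/48)
obs 5: x=-3 → posterior Inverse-Gamma(4, 1999/48)
obs 6: x=2 → posterior Inverse-Gamma(9/2, 2863/48)
obs 7: x=0 → posterior Inverse-Gamma(5, 3247/48)
obs 8: x=-3 → posterior Inverse-Gamma(11/2, 3271/48)
obs 9: x=6 → posterior Inverse-Gamma(6, 5671/48)
obs 10: x=-2 → posterior Inverse-Gamma(13/2, 5767/48)

alpha=13/2, beta=5767/48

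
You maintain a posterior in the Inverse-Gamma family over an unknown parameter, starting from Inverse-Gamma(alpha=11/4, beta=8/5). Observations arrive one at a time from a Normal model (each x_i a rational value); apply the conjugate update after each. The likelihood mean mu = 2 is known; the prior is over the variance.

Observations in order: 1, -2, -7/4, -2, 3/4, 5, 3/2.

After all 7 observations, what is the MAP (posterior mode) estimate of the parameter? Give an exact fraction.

obs 1: x=1 → posterior Inverse-Gamma(13/4, 21/10)
obs 2: x=-2 → posterior Inverse-Gamma(15/4, 101/10)
obs 3: x=-7/4 → posterior Inverse-Gamma(17/4, 2741/160)
obs 4: x=-2 → posterior Inverse-Gamma(19/4, 4021/160)
obs 5: x=3/4 → posterior Inverse-Gamma(21/4, 2073/80)
obs 6: x=5 → posterior Inverse-Gamma(23/4, 2433/80)
obs 7: x=3/2 → posterior Inverse-Gamma(25/4, 2443/80)

2443/580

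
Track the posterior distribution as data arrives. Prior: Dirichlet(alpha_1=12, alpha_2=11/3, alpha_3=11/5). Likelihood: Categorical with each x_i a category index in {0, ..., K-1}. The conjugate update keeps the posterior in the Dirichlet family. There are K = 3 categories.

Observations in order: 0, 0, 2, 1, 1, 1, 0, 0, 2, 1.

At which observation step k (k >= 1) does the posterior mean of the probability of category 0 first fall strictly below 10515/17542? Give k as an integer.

obs 1: x=0 → posterior Dirichlet(13, 11/3, 11/5)
obs 2: x=0 → posterior Dirichlet(14, 11/3, 11/5)
obs 3: x=2 → posterior Dirichlet(14, 11/3, 16/5)
obs 4: x=1 → posterior Dirichlet(14, 14/3, 16/5)
obs 5: x=1 → posterior Dirichlet(14, 17/3, 16/5)
obs 6: x=1 → posterior Dirichlet(14, 20/3, 16/5)
obs 7: x=0 → posterior Dirichlet(15, 20/3, 16/5)
obs 8: x=0 → posterior Dirichlet(16, 20/3, 16/5)
obs 9: x=2 → posterior Dirichlet(16, 20/3, 21/5)
obs 10: x=1 → posterior Dirichlet(16, 23/3, 21/5)

k = 6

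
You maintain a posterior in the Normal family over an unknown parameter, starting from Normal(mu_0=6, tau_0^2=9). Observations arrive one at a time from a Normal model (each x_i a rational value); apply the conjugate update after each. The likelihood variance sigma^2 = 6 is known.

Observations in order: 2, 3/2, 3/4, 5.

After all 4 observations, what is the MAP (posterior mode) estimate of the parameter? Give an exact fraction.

159/56

obs 1: x=2 → posterior Normal(18/5, 18/5)
obs 2: x=3/2 → posterior Normal(45/16, 9/4)
obs 3: x=3/4 → posterior Normal(9/4, 18/11)
obs 4: x=5 → posterior Normal(159/56, 9/7)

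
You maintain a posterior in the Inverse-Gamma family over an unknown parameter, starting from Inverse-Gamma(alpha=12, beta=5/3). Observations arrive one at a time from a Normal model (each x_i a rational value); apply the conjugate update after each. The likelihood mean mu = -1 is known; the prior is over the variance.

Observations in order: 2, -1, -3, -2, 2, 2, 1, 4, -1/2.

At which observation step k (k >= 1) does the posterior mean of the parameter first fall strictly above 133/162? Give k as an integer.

obs 1: x=2 → posterior Inverse-Gamma(25/2, 37/6)
obs 2: x=-1 → posterior Inverse-Gamma(13, 37/6)
obs 3: x=-3 → posterior Inverse-Gamma(27/2, 49/6)
obs 4: x=-2 → posterior Inverse-Gamma(14, 26/3)
obs 5: x=2 → posterior Inverse-Gamma(29/2, 79/6)
obs 6: x=2 → posterior Inverse-Gamma(15, 53/3)
obs 7: x=1 → posterior Inverse-Gamma(31/2, 59/3)
obs 8: x=4 → posterior Inverse-Gamma(16, 193/6)
obs 9: x=-1/2 → posterior Inverse-Gamma(33/2, 775/24)

k = 5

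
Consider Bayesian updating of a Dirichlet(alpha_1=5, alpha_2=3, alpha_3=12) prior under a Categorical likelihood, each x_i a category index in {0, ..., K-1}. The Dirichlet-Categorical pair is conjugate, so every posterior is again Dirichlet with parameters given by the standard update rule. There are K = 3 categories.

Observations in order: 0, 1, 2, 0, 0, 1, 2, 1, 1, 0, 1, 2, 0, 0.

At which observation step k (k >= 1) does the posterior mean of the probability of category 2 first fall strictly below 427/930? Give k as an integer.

obs 1: x=0 → posterior Dirichlet(6, 3, 12)
obs 2: x=1 → posterior Dirichlet(6, 4, 12)
obs 3: x=2 → posterior Dirichlet(6, 4, 13)
obs 4: x=0 → posterior Dirichlet(7, 4, 13)
obs 5: x=0 → posterior Dirichlet(8, 4, 13)
obs 6: x=1 → posterior Dirichlet(8, 5, 13)
obs 7: x=2 → posterior Dirichlet(8, 5, 14)
obs 8: x=1 → posterior Dirichlet(8, 6, 14)
obs 9: x=1 → posterior Dirichlet(8, 7, 14)
obs 10: x=0 → posterior Dirichlet(9, 7, 14)
obs 11: x=1 → posterior Dirichlet(9, 8, 14)
obs 12: x=2 → posterior Dirichlet(9, 8, 15)
obs 13: x=0 → posterior Dirichlet(10, 8, 15)
obs 14: x=0 → posterior Dirichlet(11, 8, 15)

k = 11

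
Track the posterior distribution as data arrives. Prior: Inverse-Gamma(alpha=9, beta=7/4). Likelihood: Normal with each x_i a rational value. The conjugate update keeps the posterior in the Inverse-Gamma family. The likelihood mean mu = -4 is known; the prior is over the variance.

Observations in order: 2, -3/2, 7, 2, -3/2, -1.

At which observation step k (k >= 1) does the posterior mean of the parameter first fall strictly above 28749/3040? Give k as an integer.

obs 1: x=2 → posterior Inverse-Gamma(19/2, 79/4)
obs 2: x=-3/2 → posterior Inverse-Gamma(10, 183/8)
obs 3: x=7 → posterior Inverse-Gamma(21/2, 667/8)
obs 4: x=2 → posterior Inverse-Gamma(11, 811/8)
obs 5: x=-3/2 → posterior Inverse-Gamma(23/2, 209/2)
obs 6: x=-1 → posterior Inverse-Gamma(12, 109)

k = 4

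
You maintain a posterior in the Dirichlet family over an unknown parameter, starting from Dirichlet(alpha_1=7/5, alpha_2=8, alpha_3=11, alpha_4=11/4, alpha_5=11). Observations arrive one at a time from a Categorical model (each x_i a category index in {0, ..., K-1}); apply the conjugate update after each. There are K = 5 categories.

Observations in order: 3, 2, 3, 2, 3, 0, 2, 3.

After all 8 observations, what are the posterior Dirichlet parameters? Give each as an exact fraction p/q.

alpha_1=12/5, alpha_2=8, alpha_3=14, alpha_4=27/4, alpha_5=11

obs 1: x=3 → posterior Dirichlet(7/5, 8, 11, 15/4, 11)
obs 2: x=2 → posterior Dirichlet(7/5, 8, 12, 15/4, 11)
obs 3: x=3 → posterior Dirichlet(7/5, 8, 12, 19/4, 11)
obs 4: x=2 → posterior Dirichlet(7/5, 8, 13, 19/4, 11)
obs 5: x=3 → posterior Dirichlet(7/5, 8, 13, 23/4, 11)
obs 6: x=0 → posterior Dirichlet(12/5, 8, 13, 23/4, 11)
obs 7: x=2 → posterior Dirichlet(12/5, 8, 14, 23/4, 11)
obs 8: x=3 → posterior Dirichlet(12/5, 8, 14, 27/4, 11)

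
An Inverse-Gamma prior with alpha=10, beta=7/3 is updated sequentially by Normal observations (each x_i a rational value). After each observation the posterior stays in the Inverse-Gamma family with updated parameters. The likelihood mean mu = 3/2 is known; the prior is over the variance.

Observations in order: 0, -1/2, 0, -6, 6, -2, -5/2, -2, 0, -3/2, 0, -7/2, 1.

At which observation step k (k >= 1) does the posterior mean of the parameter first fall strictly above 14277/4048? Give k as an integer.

k = 5

obs 1: x=0 → posterior Inverse-Gamma(21/2, 83/24)
obs 2: x=-1/2 → posterior Inverse-Gamma(11, 131/24)
obs 3: x=0 → posterior Inverse-Gamma(23/2, 79/12)
obs 4: x=-6 → posterior Inverse-Gamma(12, 833/24)
obs 5: x=6 → posterior Inverse-Gamma(25/2, 269/6)
obs 6: x=-2 → posterior Inverse-Gamma(13, 1223/24)
obs 7: x=-5/2 → posterior Inverse-Gamma(27/2, 1415/24)
obs 8: x=-2 → posterior Inverse-Gamma(14, 781/12)
obs 9: x=0 → posterior Inverse-Gamma(29/2, 1589/24)
obs 10: x=-3/2 → posterior Inverse-Gamma(15, 1697/24)
obs 11: x=0 → posterior Inverse-Gamma(31/2, 431/6)
obs 12: x=-7/2 → posterior Inverse-Gamma(16, 253/3)
obs 13: x=1 → posterior Inverse-Gamma(33/2, 2027/24)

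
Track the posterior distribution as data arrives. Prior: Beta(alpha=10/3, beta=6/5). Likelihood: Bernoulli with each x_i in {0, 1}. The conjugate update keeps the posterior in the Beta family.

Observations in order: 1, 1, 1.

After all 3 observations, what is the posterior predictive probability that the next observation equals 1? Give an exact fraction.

obs 1: x=1 → posterior Beta(13/3, 6/5)
obs 2: x=1 → posterior Beta(16/3, 6/5)
obs 3: x=1 → posterior Beta(19/3, 6/5)

95/113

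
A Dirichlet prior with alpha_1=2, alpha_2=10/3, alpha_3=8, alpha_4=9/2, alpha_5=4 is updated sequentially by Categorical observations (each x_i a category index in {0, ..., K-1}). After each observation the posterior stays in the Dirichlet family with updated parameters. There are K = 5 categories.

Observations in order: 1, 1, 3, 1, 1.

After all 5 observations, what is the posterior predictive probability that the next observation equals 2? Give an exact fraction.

48/161

obs 1: x=1 → posterior Dirichlet(2, 13/3, 8, 9/2, 4)
obs 2: x=1 → posterior Dirichlet(2, 16/3, 8, 9/2, 4)
obs 3: x=3 → posterior Dirichlet(2, 16/3, 8, 11/2, 4)
obs 4: x=1 → posterior Dirichlet(2, 19/3, 8, 11/2, 4)
obs 5: x=1 → posterior Dirichlet(2, 22/3, 8, 11/2, 4)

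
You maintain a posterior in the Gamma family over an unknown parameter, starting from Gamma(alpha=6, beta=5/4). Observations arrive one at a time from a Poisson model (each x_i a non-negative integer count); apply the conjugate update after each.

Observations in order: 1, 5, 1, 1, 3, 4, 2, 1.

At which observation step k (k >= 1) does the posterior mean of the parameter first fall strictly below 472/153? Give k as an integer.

k = 3

obs 1: x=1 → posterior Gamma(7, 9/4)
obs 2: x=5 → posterior Gamma(12, 13/4)
obs 3: x=1 → posterior Gamma(13, 17/4)
obs 4: x=1 → posterior Gamma(14, 21/4)
obs 5: x=3 → posterior Gamma(17, 25/4)
obs 6: x=4 → posterior Gamma(21, 29/4)
obs 7: x=2 → posterior Gamma(23, 33/4)
obs 8: x=1 → posterior Gamma(24, 37/4)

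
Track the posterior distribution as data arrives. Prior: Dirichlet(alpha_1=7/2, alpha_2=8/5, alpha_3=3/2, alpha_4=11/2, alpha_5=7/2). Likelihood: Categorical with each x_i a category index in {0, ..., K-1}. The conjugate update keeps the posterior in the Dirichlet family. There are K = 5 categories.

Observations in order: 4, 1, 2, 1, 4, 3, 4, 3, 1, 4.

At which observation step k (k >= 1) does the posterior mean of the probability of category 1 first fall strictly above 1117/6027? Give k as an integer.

obs 1: x=4 → posterior Dirichlet(7/2, 8/5, 3/2, 11/2, 9/2)
obs 2: x=1 → posterior Dirichlet(7/2, 13/5, 3/2, 11/2, 9/2)
obs 3: x=2 → posterior Dirichlet(7/2, 13/5, 5/2, 11/2, 9/2)
obs 4: x=1 → posterior Dirichlet(7/2, 18/5, 5/2, 11/2, 9/2)
obs 5: x=4 → posterior Dirichlet(7/2, 18/5, 5/2, 11/2, 11/2)
obs 6: x=3 → posterior Dirichlet(7/2, 18/5, 5/2, 13/2, 11/2)
obs 7: x=4 → posterior Dirichlet(7/2, 18/5, 5/2, 13/2, 13/2)
obs 8: x=3 → posterior Dirichlet(7/2, 18/5, 5/2, 15/2, 13/2)
obs 9: x=1 → posterior Dirichlet(7/2, 23/5, 5/2, 15/2, 13/2)
obs 10: x=4 → posterior Dirichlet(7/2, 23/5, 5/2, 15/2, 15/2)

k = 9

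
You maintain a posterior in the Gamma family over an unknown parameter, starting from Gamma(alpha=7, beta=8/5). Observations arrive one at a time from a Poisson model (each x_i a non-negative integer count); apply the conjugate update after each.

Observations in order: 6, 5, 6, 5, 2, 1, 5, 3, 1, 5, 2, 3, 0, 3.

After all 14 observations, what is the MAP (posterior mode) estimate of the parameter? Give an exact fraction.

265/78

obs 1: x=6 → posterior Gamma(13, 13/5)
obs 2: x=5 → posterior Gamma(18, 18/5)
obs 3: x=6 → posterior Gamma(24, 23/5)
obs 4: x=5 → posterior Gamma(29, 28/5)
obs 5: x=2 → posterior Gamma(31, 33/5)
obs 6: x=1 → posterior Gamma(32, 38/5)
obs 7: x=5 → posterior Gamma(37, 43/5)
obs 8: x=3 → posterior Gamma(40, 48/5)
obs 9: x=1 → posterior Gamma(41, 53/5)
obs 10: x=5 → posterior Gamma(46, 58/5)
obs 11: x=2 → posterior Gamma(48, 63/5)
obs 12: x=3 → posterior Gamma(51, 68/5)
obs 13: x=0 → posterior Gamma(51, 73/5)
obs 14: x=3 → posterior Gamma(54, 78/5)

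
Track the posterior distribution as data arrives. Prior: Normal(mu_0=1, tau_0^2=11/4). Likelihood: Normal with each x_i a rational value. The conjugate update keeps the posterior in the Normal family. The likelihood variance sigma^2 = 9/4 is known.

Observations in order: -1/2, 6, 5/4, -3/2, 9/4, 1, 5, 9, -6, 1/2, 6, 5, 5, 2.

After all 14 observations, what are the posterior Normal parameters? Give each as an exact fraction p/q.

mu_0=394/163, tau_0^2=99/652

obs 1: x=-1/2 → posterior Normal(7/40, 99/80)
obs 2: x=6 → posterior Normal(139/62, 99/124)
obs 3: x=5/4 → posterior Normal(111/56, 33/56)
obs 4: x=-3/2 → posterior Normal(267/212, 99/212)
obs 5: x=9/4 → posterior Normal(183/128, 99/256)
obs 6: x=1 → posterior Normal(41/30, 33/100)
obs 7: x=5 → posterior Normal(315/172, 99/344)
obs 8: x=9 → posterior Normal(513/194, 99/388)
obs 9: x=-6 → posterior Normal(127/72, 11/48)
obs 10: x=1/2 → posterior Normal(28/17, 99/476)
obs 11: x=6 → posterior Normal(131/65, 99/520)
obs 12: x=5 → posterior Normal(317/141, 33/188)
obs 13: x=5 → posterior Normal(93/38, 99/608)
obs 14: x=2 → posterior Normal(394/163, 99/652)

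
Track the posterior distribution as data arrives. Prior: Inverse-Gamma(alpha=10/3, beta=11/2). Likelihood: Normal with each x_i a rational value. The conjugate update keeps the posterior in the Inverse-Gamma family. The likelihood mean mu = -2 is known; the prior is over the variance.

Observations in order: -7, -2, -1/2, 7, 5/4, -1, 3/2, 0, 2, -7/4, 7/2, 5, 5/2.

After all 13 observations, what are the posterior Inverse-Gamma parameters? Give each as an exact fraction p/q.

obs 1: x=-7 → posterior Inverse-Gamma(23/6, 18)
obs 2: x=-2 → posterior Inverse-Gamma(13/3, 18)
obs 3: x=-1/2 → posterior Inverse-Gamma(29/6, 153/8)
obs 4: x=7 → posterior Inverse-Gamma(16/3, 477/8)
obs 5: x=5/4 → posterior Inverse-Gamma(35/6, 2077/32)
obs 6: x=-1 → posterior Inverse-Gamma(19/3, 2093/32)
obs 7: x=3/2 → posterior Inverse-Gamma(41/6, 2289/32)
obs 8: x=0 → posterior Inverse-Gamma(22/3, 2353/32)
obs 9: x=2 → posterior Inverse-Gamma(47/6, 2609/32)
obs 10: x=-7/4 → posterior Inverse-Gamma(25/3, 1305/16)
obs 11: x=7/2 → posterior Inverse-Gamma(53/6, 1547/16)
obs 12: x=5 → posterior Inverse-Gamma(28/3, 1939/16)
obs 13: x=5/2 → posterior Inverse-Gamma(59/6, 2101/16)

alpha=59/6, beta=2101/16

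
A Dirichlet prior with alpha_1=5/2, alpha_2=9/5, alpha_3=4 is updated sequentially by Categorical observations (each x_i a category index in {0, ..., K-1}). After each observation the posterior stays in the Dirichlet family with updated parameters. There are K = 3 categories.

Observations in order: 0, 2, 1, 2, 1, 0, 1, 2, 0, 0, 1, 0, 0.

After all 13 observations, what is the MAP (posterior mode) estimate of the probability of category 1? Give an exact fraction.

obs 1: x=0 → posterior Dirichlet(7/2, 9/5, 4)
obs 2: x=2 → posterior Dirichlet(7/2, 9/5, 5)
obs 3: x=1 → posterior Dirichlet(7/2, 14/5, 5)
obs 4: x=2 → posterior Dirichlet(7/2, 14/5, 6)
obs 5: x=1 → posterior Dirichlet(7/2, 19/5, 6)
obs 6: x=0 → posterior Dirichlet(9/2, 19/5, 6)
obs 7: x=1 → posterior Dirichlet(9/2, 24/5, 6)
obs 8: x=2 → posterior Dirichlet(9/2, 24/5, 7)
obs 9: x=0 → posterior Dirichlet(11/2, 24/5, 7)
obs 10: x=0 → posterior Dirichlet(13/2, 24/5, 7)
obs 11: x=1 → posterior Dirichlet(13/2, 29/5, 7)
obs 12: x=0 → posterior Dirichlet(15/2, 29/5, 7)
obs 13: x=0 → posterior Dirichlet(17/2, 29/5, 7)

16/61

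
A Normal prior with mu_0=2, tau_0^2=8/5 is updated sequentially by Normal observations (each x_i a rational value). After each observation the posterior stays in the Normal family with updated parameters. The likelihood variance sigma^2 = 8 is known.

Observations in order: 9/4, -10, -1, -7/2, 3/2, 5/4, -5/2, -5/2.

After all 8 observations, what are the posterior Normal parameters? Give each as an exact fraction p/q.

mu_0=-9/26, tau_0^2=8/13

obs 1: x=9/4 → posterior Normal(49/24, 4/3)
obs 2: x=-10 → posterior Normal(9/28, 8/7)
obs 3: x=-1 → posterior Normal(5/32, 1)
obs 4: x=-7/2 → posterior Normal(-1/4, 8/9)
obs 5: x=3/2 → posterior Normal(-3/40, 4/5)
obs 6: x=5/4 → posterior Normal(1/22, 8/11)
obs 7: x=-5/2 → posterior Normal(-1/6, 2/3)
obs 8: x=-5/2 → posterior Normal(-9/26, 8/13)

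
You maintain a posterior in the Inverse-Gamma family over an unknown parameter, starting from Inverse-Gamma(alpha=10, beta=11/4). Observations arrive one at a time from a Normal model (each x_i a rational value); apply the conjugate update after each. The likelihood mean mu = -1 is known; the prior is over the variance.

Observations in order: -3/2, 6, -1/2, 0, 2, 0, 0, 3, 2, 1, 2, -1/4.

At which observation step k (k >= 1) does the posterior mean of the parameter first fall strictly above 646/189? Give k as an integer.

obs 1: x=-3/2 → posterior Inverse-Gamma(21/2, 23/8)
obs 2: x=6 → posterior Inverse-Gamma(11, 219/8)
obs 3: x=-1/2 → posterior Inverse-Gamma(23/2, 55/2)
obs 4: x=0 → posterior Inverse-Gamma(12, 28)
obs 5: x=2 → posterior Inverse-Gamma(25/2, 65/2)
obs 6: x=0 → posterior Inverse-Gamma(13, 33)
obs 7: x=0 → posterior Inverse-Gamma(27/2, 67/2)
obs 8: x=3 → posterior Inverse-Gamma(14, 83/2)
obs 9: x=2 → posterior Inverse-Gamma(29/2, 46)
obs 10: x=1 → posterior Inverse-Gamma(15, 48)
obs 11: x=2 → posterior Inverse-Gamma(31/2, 105/2)
obs 12: x=-1/4 → posterior Inverse-Gamma(16, 1689/32)

k = 10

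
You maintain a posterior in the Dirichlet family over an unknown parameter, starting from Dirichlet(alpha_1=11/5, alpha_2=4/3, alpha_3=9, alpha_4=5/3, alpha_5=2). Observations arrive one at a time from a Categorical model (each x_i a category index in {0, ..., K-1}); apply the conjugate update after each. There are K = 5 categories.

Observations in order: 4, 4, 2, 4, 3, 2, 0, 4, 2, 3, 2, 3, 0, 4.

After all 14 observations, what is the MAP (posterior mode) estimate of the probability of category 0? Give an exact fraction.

obs 1: x=4 → posterior Dirichlet(11/5, 4/3, 9, 5/3, 3)
obs 2: x=4 → posterior Dirichlet(11/5, 4/3, 9, 5/3, 4)
obs 3: x=2 → posterior Dirichlet(11/5, 4/3, 10, 5/3, 4)
obs 4: x=4 → posterior Dirichlet(11/5, 4/3, 10, 5/3, 5)
obs 5: x=3 → posterior Dirichlet(11/5, 4/3, 10, 8/3, 5)
obs 6: x=2 → posterior Dirichlet(11/5, 4/3, 11, 8/3, 5)
obs 7: x=0 → posterior Dirichlet(16/5, 4/3, 11, 8/3, 5)
obs 8: x=4 → posterior Dirichlet(16/5, 4/3, 11, 8/3, 6)
obs 9: x=2 → posterior Dirichlet(16/5, 4/3, 12, 8/3, 6)
obs 10: x=3 → posterior Dirichlet(16/5, 4/3, 12, 11/3, 6)
obs 11: x=2 → posterior Dirichlet(16/5, 4/3, 13, 11/3, 6)
obs 12: x=3 → posterior Dirichlet(16/5, 4/3, 13, 14/3, 6)
obs 13: x=0 → posterior Dirichlet(21/5, 4/3, 13, 14/3, 6)
obs 14: x=4 → posterior Dirichlet(21/5, 4/3, 13, 14/3, 7)

8/63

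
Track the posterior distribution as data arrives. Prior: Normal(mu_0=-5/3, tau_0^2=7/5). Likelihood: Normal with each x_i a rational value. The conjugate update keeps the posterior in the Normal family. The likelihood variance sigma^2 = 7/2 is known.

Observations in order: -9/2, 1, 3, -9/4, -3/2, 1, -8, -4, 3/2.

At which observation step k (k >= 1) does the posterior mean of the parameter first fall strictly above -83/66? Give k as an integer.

obs 1: x=-9/2 → posterior Normal(-52/21, 1)
obs 2: x=1 → posterior Normal(-46/27, 7/9)
obs 3: x=3 → posterior Normal(-28/33, 7/11)
obs 4: x=-9/4 → posterior Normal(-83/78, 7/13)
obs 5: x=-3/2 → posterior Normal(-101/90, 7/15)
obs 6: x=1 → posterior Normal(-89/102, 7/17)
obs 7: x=-8 → posterior Normal(-185/114, 7/19)
obs 8: x=-4 → posterior Normal(-233/126, 1/3)
obs 9: x=3/2 → posterior Normal(-215/138, 7/23)

k = 3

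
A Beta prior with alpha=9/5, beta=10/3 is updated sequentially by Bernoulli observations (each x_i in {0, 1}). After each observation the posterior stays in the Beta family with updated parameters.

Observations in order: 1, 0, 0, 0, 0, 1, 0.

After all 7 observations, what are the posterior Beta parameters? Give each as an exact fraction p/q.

obs 1: x=1 → posterior Beta(14/5, 10/3)
obs 2: x=0 → posterior Beta(14/5, 13/3)
obs 3: x=0 → posterior Beta(14/5, 16/3)
obs 4: x=0 → posterior Beta(14/5, 19/3)
obs 5: x=0 → posterior Beta(14/5, 22/3)
obs 6: x=1 → posterior Beta(19/5, 22/3)
obs 7: x=0 → posterior Beta(19/5, 25/3)

alpha=19/5, beta=25/3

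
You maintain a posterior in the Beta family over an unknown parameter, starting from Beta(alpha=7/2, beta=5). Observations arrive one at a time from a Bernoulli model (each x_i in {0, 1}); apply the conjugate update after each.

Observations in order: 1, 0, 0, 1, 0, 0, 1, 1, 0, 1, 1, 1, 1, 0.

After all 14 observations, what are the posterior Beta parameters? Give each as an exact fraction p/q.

obs 1: x=1 → posterior Beta(9/2, 5)
obs 2: x=0 → posterior Beta(9/2, 6)
obs 3: x=0 → posterior Beta(9/2, 7)
obs 4: x=1 → posterior Beta(11/2, 7)
obs 5: x=0 → posterior Beta(11/2, 8)
obs 6: x=0 → posterior Beta(11/2, 9)
obs 7: x=1 → posterior Beta(13/2, 9)
obs 8: x=1 → posterior Beta(15/2, 9)
obs 9: x=0 → posterior Beta(15/2, 10)
obs 10: x=1 → posterior Beta(17/2, 10)
obs 11: x=1 → posterior Beta(19/2, 10)
obs 12: x=1 → posterior Beta(21/2, 10)
obs 13: x=1 → posterior Beta(23/2, 10)
obs 14: x=0 → posterior Beta(23/2, 11)

alpha=23/2, beta=11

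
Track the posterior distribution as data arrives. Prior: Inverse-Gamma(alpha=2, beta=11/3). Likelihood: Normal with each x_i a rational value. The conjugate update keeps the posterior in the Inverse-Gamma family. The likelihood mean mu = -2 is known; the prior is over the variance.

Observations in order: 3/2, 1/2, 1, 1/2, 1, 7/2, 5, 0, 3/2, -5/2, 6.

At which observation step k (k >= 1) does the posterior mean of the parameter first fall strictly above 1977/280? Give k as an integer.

obs 1: x=3/2 → posterior Inverse-Gamma(5/2, 235/24)
obs 2: x=1/2 → posterior Inverse-Gamma(3, 155/12)
obs 3: x=1 → posterior Inverse-Gamma(7/2, 209/12)
obs 4: x=1/2 → posterior Inverse-Gamma(4, 493/24)
obs 5: x=1 → posterior Inverse-Gamma(9/2, 601/24)
obs 6: x=7/2 → posterior Inverse-Gamma(5, 241/6)
obs 7: x=5 → posterior Inverse-Gamma(11/2, 194/3)
obs 8: x=0 → posterior Inverse-Gamma(6, 200/3)
obs 9: x=3/2 → posterior Inverse-Gamma(13/2, 1747/24)
obs 10: x=-5/2 → posterior Inverse-Gamma(7, 875/12)
obs 11: x=6 → posterior Inverse-Gamma(15/2, 1259/12)

k = 5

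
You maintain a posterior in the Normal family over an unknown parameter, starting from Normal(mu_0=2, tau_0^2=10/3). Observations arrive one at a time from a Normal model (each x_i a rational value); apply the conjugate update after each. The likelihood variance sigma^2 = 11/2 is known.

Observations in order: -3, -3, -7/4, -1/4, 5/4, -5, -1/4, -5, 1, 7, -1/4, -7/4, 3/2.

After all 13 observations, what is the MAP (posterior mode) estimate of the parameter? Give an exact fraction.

obs 1: x=-3 → posterior Normal(6/53, 110/53)
obs 2: x=-3 → posterior Normal(-54/73, 110/73)
obs 3: x=-7/4 → posterior Normal(-89/93, 110/93)
obs 4: x=-1/4 → posterior Normal(-94/113, 110/113)
obs 5: x=5/4 → posterior Normal(-69/133, 110/133)
obs 6: x=-5 → posterior Normal(-169/153, 110/153)
obs 7: x=-1/4 → posterior Normal(-174/173, 110/173)
obs 8: x=-5 → posterior Normal(-274/193, 110/193)
obs 9: x=1 → posterior Normal(-254/213, 110/213)
obs 10: x=7 → posterior Normal(-114/233, 110/233)
obs 11: x=-1/4 → posterior Normal(-119/253, 10/23)
obs 12: x=-7/4 → posterior Normal(-22/39, 110/273)
obs 13: x=3/2 → posterior Normal(-124/293, 110/293)

-124/293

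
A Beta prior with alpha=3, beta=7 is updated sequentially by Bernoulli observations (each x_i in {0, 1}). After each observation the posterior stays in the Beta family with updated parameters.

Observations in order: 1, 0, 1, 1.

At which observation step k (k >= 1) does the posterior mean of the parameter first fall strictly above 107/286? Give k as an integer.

k = 3

obs 1: x=1 → posterior Beta(4, 7)
obs 2: x=0 → posterior Beta(4, 8)
obs 3: x=1 → posterior Beta(5, 8)
obs 4: x=1 → posterior Beta(6, 8)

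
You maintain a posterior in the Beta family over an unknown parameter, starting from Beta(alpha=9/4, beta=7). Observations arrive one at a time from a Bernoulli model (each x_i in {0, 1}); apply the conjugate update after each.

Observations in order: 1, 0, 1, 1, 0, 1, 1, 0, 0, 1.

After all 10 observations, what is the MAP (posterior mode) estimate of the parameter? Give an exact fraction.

obs 1: x=1 → posterior Beta(13/4, 7)
obs 2: x=0 → posterior Beta(13/4, 8)
obs 3: x=1 → posterior Beta(17/4, 8)
obs 4: x=1 → posterior Beta(21/4, 8)
obs 5: x=0 → posterior Beta(21/4, 9)
obs 6: x=1 → posterior Beta(25/4, 9)
obs 7: x=1 → posterior Beta(29/4, 9)
obs 8: x=0 → posterior Beta(29/4, 10)
obs 9: x=0 → posterior Beta(29/4, 11)
obs 10: x=1 → posterior Beta(33/4, 11)

29/69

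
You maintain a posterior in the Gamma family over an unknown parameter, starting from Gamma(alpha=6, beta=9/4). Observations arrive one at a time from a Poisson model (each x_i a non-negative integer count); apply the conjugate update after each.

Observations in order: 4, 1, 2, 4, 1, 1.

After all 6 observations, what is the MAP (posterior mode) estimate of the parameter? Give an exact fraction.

24/11

obs 1: x=4 → posterior Gamma(10, 13/4)
obs 2: x=1 → posterior Gamma(11, 17/4)
obs 3: x=2 → posterior Gamma(13, 21/4)
obs 4: x=4 → posterior Gamma(17, 25/4)
obs 5: x=1 → posterior Gamma(18, 29/4)
obs 6: x=1 → posterior Gamma(19, 33/4)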